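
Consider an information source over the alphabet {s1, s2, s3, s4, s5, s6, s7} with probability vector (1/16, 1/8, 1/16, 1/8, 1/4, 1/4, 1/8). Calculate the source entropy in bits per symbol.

2.625 bits

Each probability is a power of 1/2, so log₂(1/p) is an integer.
H = Σ p·log₂(1/p) = 1/16·4 + 1/8·3 + 1/16·4 + 1/8·3 + 1/4·2 + 1/4·2 + 1/8·3 = 2.625 bits.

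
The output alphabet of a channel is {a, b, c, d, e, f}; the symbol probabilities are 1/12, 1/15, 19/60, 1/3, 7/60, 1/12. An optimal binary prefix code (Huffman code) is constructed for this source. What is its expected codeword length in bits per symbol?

Repeatedly combine the two least-probable nodes; the expected code length is the sum of the merged weights.
merge 1/15 + 1/12 → 3/20
merge 1/12 + 7/60 → 1/5
merge 3/20 + 1/5 → 7/20
merge 19/60 + 1/3 → 13/20
merge 7/20 + 13/20 → 1
L = 3/20 + 1/5 + 7/20 + 13/20 + 1 = 47/20 = 2.35 bits/symbol.

2.35 bits/symbol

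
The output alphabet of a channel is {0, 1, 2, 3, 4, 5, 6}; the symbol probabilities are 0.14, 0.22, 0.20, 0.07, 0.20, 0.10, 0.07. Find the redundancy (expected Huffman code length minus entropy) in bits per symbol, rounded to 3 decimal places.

Entropy H = −Σ p log₂ p ≈ 2.6758 bits.
Huffman merges: 7/100+7/100→7/50; 1/10+7/50→6/25; 7/50+1/5→17/50; 1/5+11/50→21/50; 6/25+17/50→29/50; 21/50+29/50→1. L = 68/25 ≈ 2.7200.
L − H = 2.7200 − 2.6758 = 0.044 bits.

0.044 bits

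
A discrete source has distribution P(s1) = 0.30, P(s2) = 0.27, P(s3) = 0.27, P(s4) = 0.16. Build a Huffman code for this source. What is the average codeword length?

Repeatedly combine the two least-probable nodes; the expected code length is the sum of the merged weights.
merge 4/25 + 27/100 → 43/100
merge 27/100 + 3/10 → 57/100
merge 43/100 + 57/100 → 1
L = 43/100 + 57/100 + 1 = 2 bits/symbol.

2 bits/symbol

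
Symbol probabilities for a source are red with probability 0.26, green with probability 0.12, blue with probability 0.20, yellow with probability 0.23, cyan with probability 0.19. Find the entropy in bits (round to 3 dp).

H = −Σ pᵢ log₂ pᵢ.
−0.26·log₂(0.26) = 0.5053
−0.12·log₂(0.12) = 0.3671
−0.20·log₂(0.20) = 0.4644
−0.23·log₂(0.23) = 0.4877
−0.19·log₂(0.19) = 0.4552
Sum ≈ 2.2796 → 2.280 bits.

2.280 bits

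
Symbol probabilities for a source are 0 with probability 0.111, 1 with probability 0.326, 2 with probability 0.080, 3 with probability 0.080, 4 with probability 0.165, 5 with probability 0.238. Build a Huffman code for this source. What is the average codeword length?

2.431 bits/symbol

Repeatedly combine the two least-probable nodes; the expected code length is the sum of the merged weights.
merge 2/25 + 2/25 → 4/25
merge 111/1000 + 4/25 → 271/1000
merge 33/200 + 119/500 → 403/1000
merge 271/1000 + 163/500 → 597/1000
merge 403/1000 + 597/1000 → 1
L = 4/25 + 271/1000 + 403/1000 + 597/1000 + 1 = 2431/1000 = 2.431 bits/symbol.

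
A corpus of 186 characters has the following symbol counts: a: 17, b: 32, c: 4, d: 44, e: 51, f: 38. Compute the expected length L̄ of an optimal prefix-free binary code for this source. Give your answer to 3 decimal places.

2.398 bits/symbol

Probabilities are the counts divided by 186.
Repeatedly combine the two least-probable nodes; the expected code length is the sum of the merged weights.
merge 2/93 + 17/186 → 7/62
merge 7/62 + 16/93 → 53/186
merge 19/93 + 22/93 → 41/93
merge 17/62 + 53/186 → 52/93
merge 41/93 + 52/93 → 1
L = 7/62 + 53/186 + 41/93 + 52/93 + 1 = 223/93 ≈ 2.398 bits/symbol.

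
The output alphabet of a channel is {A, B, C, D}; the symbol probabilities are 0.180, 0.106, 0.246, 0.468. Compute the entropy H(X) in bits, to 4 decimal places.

H = −Σ pᵢ log₂ pᵢ.
−0.180·log₂(0.180) = 0.4453
−0.106·log₂(0.106) = 0.3432
−0.246·log₂(0.246) = 0.4977
−0.468·log₂(0.468) = 0.5127
Sum ≈ 1.7989 → 1.7989 bits.

1.7989 bits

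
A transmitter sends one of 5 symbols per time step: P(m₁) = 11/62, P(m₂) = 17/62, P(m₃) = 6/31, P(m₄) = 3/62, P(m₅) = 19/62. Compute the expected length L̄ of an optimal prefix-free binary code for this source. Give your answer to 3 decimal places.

Repeatedly combine the two least-probable nodes; the expected code length is the sum of the merged weights.
merge 3/62 + 11/62 → 7/31
merge 6/31 + 7/31 → 13/31
merge 17/62 + 19/62 → 18/31
merge 13/31 + 18/31 → 1
L = 7/31 + 13/31 + 18/31 + 1 = 69/31 ≈ 2.226 bits/symbol.

2.226 bits/symbol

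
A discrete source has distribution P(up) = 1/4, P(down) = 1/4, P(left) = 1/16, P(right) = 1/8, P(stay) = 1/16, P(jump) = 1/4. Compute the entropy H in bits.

Each probability is a power of 1/2, so log₂(1/p) is an integer.
H = Σ p·log₂(1/p) = 1/4·2 + 1/4·2 + 1/16·4 + 1/8·3 + 1/16·4 + 1/4·2 = 2.375 bits.

2.375 bits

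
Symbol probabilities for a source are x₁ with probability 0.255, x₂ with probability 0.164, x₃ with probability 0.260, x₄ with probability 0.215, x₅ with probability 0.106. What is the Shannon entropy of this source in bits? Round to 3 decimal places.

2.256 bits

H = −Σ pᵢ log₂ pᵢ.
−0.255·log₂(0.255) = 0.5027
−0.164·log₂(0.164) = 0.4278
−0.260·log₂(0.260) = 0.5053
−0.215·log₂(0.215) = 0.4768
−0.106·log₂(0.106) = 0.3432
Sum ≈ 2.2557 → 2.256 bits.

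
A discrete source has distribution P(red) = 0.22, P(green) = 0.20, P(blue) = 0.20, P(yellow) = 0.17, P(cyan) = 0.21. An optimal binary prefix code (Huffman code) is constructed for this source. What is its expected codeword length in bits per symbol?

2.37 bits/symbol

Repeatedly combine the two least-probable nodes; the expected code length is the sum of the merged weights.
merge 17/100 + 1/5 → 37/100
merge 1/5 + 21/100 → 41/100
merge 11/50 + 37/100 → 59/100
merge 41/100 + 59/100 → 1
L = 37/100 + 41/100 + 59/100 + 1 = 237/100 = 2.37 bits/symbol.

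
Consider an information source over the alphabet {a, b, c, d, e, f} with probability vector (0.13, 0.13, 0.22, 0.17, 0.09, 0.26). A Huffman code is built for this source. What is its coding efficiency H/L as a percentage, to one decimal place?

Entropy H = −Σ p log₂ p ≈ 2.4984 bits.
Huffman merges: 9/100+13/100→11/50; 13/100+17/100→3/10; 11/50+11/50→11/25; 13/50+3/10→14/25; 11/25+14/25→1. L = 63/25 ≈ 2.5200.
Efficiency = H/L = 2.4984/2.5200 = 99.1%.

99.1%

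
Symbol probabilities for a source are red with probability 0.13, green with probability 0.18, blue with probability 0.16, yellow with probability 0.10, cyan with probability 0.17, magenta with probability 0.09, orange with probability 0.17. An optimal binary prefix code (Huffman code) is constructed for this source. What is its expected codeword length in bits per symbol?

Repeatedly combine the two least-probable nodes; the expected code length is the sum of the merged weights.
merge 9/100 + 1/10 → 19/100
merge 13/100 + 4/25 → 29/100
merge 17/100 + 17/100 → 17/50
merge 9/50 + 19/100 → 37/100
merge 29/100 + 17/50 → 63/100
merge 37/100 + 63/100 → 1
L = 19/100 + 29/100 + 17/50 + 37/100 + 63/100 + 1 = 141/50 = 2.82 bits/symbol.

2.82 bits/symbol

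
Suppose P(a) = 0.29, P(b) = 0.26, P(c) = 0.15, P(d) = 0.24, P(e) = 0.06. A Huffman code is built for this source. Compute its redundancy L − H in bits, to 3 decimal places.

0.039 bits

Entropy H = −Σ p log₂ p ≈ 2.1714 bits.
Huffman merges: 3/50+3/20→21/100; 21/100+6/25→9/20; 13/50+29/100→11/20; 9/20+11/20→1. L = 221/100 ≈ 2.2100.
L − H = 2.2100 − 2.1714 = 0.039 bits.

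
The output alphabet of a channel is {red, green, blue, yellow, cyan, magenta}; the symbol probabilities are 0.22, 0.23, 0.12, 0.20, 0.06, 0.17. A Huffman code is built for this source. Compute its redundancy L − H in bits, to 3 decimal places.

Entropy H = −Σ p log₂ p ≈ 2.4778 bits.
Huffman merges: 3/50+3/25→9/50; 17/100+9/50→7/20; 1/5+11/50→21/50; 23/100+7/20→29/50; 21/50+29/50→1. L = 253/100 ≈ 2.5300.
L − H = 2.5300 − 2.4778 = 0.052 bits.

0.052 bits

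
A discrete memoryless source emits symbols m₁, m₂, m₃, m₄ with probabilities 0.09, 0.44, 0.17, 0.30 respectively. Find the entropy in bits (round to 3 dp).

1.789 bits

H = −Σ pᵢ log₂ pᵢ.
−0.09·log₂(0.09) = 0.3127
−0.44·log₂(0.44) = 0.5211
−0.17·log₂(0.17) = 0.4346
−0.30·log₂(0.30) = 0.5211
Sum ≈ 1.7895 → 1.789 bits.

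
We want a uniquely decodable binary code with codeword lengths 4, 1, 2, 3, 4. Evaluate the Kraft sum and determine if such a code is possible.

1; yes

With common denominator 2^4 = 16: Σ 2^(−ℓᵢ) = 1/16 + 8/16 + 4/16 + 2/16 + 1/16 = 16/16 = 1.
Kraft's inequality requires Σ ≤ 1; here Σ = 1 ≤ 1, so such a prefix code exists.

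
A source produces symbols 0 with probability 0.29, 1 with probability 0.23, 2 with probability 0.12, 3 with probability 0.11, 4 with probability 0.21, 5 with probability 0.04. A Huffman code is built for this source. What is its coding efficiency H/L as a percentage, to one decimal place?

Entropy H = −Σ p log₂ p ≈ 2.3815 bits.
Huffman merges: 1/25+11/100→3/20; 3/25+3/20→27/100; 21/100+23/100→11/25; 27/100+29/100→14/25; 11/25+14/25→1. L = 121/50 ≈ 2.4200.
Efficiency = H/L = 2.3815/2.4200 = 98.4%.

98.4%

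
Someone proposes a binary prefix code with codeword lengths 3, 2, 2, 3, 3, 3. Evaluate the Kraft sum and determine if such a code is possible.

1; yes

With common denominator 2^3 = 8: Σ 2^(−ℓᵢ) = 1/8 + 2/8 + 2/8 + 1/8 + 1/8 + 1/8 = 8/8 = 1.
Kraft's inequality requires Σ ≤ 1; here Σ = 1 ≤ 1, so such a prefix code exists.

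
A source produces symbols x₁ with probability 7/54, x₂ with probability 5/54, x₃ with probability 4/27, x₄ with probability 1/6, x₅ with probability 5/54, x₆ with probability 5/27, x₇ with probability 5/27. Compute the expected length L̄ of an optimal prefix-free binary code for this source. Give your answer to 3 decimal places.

Repeatedly combine the two least-probable nodes; the expected code length is the sum of the merged weights.
merge 5/54 + 5/54 → 5/27
merge 7/54 + 4/27 → 5/18
merge 1/6 + 5/27 → 19/54
merge 5/27 + 5/27 → 10/27
merge 5/18 + 19/54 → 17/27
merge 10/27 + 17/27 → 1
L = 5/27 + 5/18 + 19/54 + 10/27 + 17/27 + 1 = 76/27 ≈ 2.815 bits/symbol.

2.815 bits/symbol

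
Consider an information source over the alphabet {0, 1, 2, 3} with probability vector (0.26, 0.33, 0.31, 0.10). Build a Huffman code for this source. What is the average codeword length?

Repeatedly combine the two least-probable nodes; the expected code length is the sum of the merged weights.
merge 1/10 + 13/50 → 9/25
merge 31/100 + 33/100 → 16/25
merge 9/25 + 16/25 → 1
L = 9/25 + 16/25 + 1 = 2 bits/symbol.

2 bits/symbol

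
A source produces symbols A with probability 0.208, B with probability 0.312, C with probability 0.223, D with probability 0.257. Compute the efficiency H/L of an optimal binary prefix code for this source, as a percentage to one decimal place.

99.1%

Entropy H = −Σ p log₂ p ≈ 1.9820 bits.
Huffman merges: 26/125+223/1000→431/1000; 257/1000+39/125→569/1000; 431/1000+569/1000→1. L = 2 ≈ 2.0000.
Efficiency = H/L = 1.9820/2.0000 = 99.1%.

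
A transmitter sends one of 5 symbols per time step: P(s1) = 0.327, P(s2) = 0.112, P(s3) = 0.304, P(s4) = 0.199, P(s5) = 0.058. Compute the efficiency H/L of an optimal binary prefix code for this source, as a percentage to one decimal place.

97.0%

Entropy H = −Σ p log₂ p ≈ 2.1051 bits.
Huffman merges: 29/500+14/125→17/100; 17/100+199/1000→369/1000; 38/125+327/1000→631/1000; 369/1000+631/1000→1. L = 217/100 ≈ 2.1700.
Efficiency = H/L = 2.1051/2.1700 = 97.0%.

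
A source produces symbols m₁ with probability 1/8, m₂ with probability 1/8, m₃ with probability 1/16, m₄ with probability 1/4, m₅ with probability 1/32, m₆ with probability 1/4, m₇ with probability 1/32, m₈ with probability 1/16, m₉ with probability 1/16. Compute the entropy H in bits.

Each probability is a power of 1/2, so log₂(1/p) is an integer.
H = Σ p·log₂(1/p) = 1/8·3 + 1/8·3 + 1/16·4 + 1/4·2 + 1/32·5 + 1/4·2 + 1/32·5 + 1/16·4 + 1/16·4 = 2.8125 bits.

2.8125 bits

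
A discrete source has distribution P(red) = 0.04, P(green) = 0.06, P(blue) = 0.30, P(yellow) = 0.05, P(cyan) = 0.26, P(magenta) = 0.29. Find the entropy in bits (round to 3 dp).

2.190 bits

H = −Σ pᵢ log₂ pᵢ.
−0.04·log₂(0.04) = 0.1858
−0.06·log₂(0.06) = 0.2435
−0.30·log₂(0.30) = 0.5211
−0.05·log₂(0.05) = 0.2161
−0.26·log₂(0.26) = 0.5053
−0.29·log₂(0.29) = 0.5179
Sum ≈ 2.1897 → 2.190 bits.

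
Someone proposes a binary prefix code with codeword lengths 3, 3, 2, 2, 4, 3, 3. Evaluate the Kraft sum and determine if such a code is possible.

With common denominator 2^4 = 16: Σ 2^(−ℓᵢ) = 2/16 + 2/16 + 4/16 + 4/16 + 1/16 + 2/16 + 2/16 = 17/16 = 1.0625.
Kraft's inequality requires Σ ≤ 1; here Σ = 1.0625 > 1, so no such prefix code exists.

1.0625; no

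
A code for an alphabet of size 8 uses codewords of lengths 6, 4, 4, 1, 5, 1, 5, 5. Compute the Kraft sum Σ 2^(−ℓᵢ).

With common denominator 2^6 = 64: Σ 2^(−ℓᵢ) = 1/64 + 4/64 + 4/64 + 32/64 + 2/64 + 32/64 + 2/64 + 2/64 = 79/64 = 1.234375.

1.234375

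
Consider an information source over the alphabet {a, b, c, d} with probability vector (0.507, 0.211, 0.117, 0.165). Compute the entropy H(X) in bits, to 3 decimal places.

H = −Σ pᵢ log₂ pᵢ.
−0.507·log₂(0.507) = 0.4968
−0.211·log₂(0.211) = 0.4736
−0.117·log₂(0.117) = 0.3622
−0.165·log₂(0.165) = 0.4289
Sum ≈ 1.7615 → 1.762 bits.

1.762 bits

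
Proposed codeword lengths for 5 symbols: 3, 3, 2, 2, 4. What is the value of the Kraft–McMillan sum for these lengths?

0.8125

With common denominator 2^4 = 16: Σ 2^(−ℓᵢ) = 2/16 + 2/16 + 4/16 + 4/16 + 1/16 = 13/16 = 0.8125.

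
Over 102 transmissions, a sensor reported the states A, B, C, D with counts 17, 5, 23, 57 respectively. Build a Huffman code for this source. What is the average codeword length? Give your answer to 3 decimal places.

Probabilities are the counts divided by 102.
Repeatedly combine the two least-probable nodes; the expected code length is the sum of the merged weights.
merge 5/102 + 1/6 → 11/51
merge 11/51 + 23/102 → 15/34
merge 15/34 + 19/34 → 1
L = 11/51 + 15/34 + 1 = 169/102 ≈ 1.657 bits/symbol.

1.657 bits/symbol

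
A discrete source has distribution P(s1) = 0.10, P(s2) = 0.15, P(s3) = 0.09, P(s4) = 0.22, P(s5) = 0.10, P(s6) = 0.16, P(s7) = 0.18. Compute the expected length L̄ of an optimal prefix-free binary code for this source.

Repeatedly combine the two least-probable nodes; the expected code length is the sum of the merged weights.
merge 9/100 + 1/10 → 19/100
merge 1/10 + 3/20 → 1/4
merge 4/25 + 9/50 → 17/50
merge 19/100 + 11/50 → 41/100
merge 1/4 + 17/50 → 59/100
merge 41/100 + 59/100 → 1
L = 19/100 + 1/4 + 17/50 + 41/100 + 59/100 + 1 = 139/50 = 2.78 bits/symbol.

2.78 bits/symbol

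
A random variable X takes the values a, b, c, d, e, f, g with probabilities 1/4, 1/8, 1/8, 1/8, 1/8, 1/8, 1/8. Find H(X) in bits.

Each probability is a power of 1/2, so log₂(1/p) is an integer.
H = Σ p·log₂(1/p) = 1/4·2 + 1/8·3 + 1/8·3 + 1/8·3 + 1/8·3 + 1/8·3 + 1/8·3 = 2.75 bits.

2.75 bits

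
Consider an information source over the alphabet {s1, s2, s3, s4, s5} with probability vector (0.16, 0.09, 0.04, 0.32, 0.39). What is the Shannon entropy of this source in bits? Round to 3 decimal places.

H = −Σ pᵢ log₂ pᵢ.
−0.16·log₂(0.16) = 0.4230
−0.09·log₂(0.09) = 0.3127
−0.04·log₂(0.04) = 0.1858
−0.32·log₂(0.32) = 0.5260
−0.39·log₂(0.39) = 0.5298
Sum ≈ 1.9773 → 1.977 bits.

1.977 bits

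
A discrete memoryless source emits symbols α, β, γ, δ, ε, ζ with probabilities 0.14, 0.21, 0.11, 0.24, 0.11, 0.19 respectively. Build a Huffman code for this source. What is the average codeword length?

2.55 bits/symbol

Repeatedly combine the two least-probable nodes; the expected code length is the sum of the merged weights.
merge 11/100 + 11/100 → 11/50
merge 7/50 + 19/100 → 33/100
merge 21/100 + 11/50 → 43/100
merge 6/25 + 33/100 → 57/100
merge 43/100 + 57/100 → 1
L = 11/50 + 33/100 + 43/100 + 57/100 + 1 = 51/20 = 2.55 bits/symbol.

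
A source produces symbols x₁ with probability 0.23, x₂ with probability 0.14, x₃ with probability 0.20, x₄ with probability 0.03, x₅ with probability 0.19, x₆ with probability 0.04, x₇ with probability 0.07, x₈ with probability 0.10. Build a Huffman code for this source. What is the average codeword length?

2.78 bits/symbol

Repeatedly combine the two least-probable nodes; the expected code length is the sum of the merged weights.
merge 3/100 + 1/25 → 7/100
merge 7/100 + 7/100 → 7/50
merge 1/10 + 7/50 → 6/25
merge 7/50 + 19/100 → 33/100
merge 1/5 + 23/100 → 43/100
merge 6/25 + 33/100 → 57/100
merge 43/100 + 57/100 → 1
L = 7/100 + 7/50 + 6/25 + 33/100 + 43/100 + 57/100 + 1 = 139/50 = 2.78 bits/symbol.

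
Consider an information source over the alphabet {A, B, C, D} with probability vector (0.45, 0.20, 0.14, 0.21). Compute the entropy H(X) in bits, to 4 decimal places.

H = −Σ pᵢ log₂ pᵢ.
−0.45·log₂(0.45) = 0.5184
−0.20·log₂(0.20) = 0.4644
−0.14·log₂(0.14) = 0.3971
−0.21·log₂(0.21) = 0.4728
Sum ≈ 1.8527 → 1.8527 bits.

1.8527 bits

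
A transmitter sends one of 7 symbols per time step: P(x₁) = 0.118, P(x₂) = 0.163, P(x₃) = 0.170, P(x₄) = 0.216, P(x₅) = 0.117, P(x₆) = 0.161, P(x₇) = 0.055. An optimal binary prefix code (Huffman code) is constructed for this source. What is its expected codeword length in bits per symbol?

Repeatedly combine the two least-probable nodes; the expected code length is the sum of the merged weights.
merge 11/200 + 117/1000 → 43/250
merge 59/500 + 161/1000 → 279/1000
merge 163/1000 + 17/100 → 333/1000
merge 43/250 + 27/125 → 97/250
merge 279/1000 + 333/1000 → 153/250
merge 97/250 + 153/250 → 1
L = 43/250 + 279/1000 + 333/1000 + 97/250 + 153/250 + 1 = 348/125 = 2.784 bits/symbol.

2.784 bits/symbol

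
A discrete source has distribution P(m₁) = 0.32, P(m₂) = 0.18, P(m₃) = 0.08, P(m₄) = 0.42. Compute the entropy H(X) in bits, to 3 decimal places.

H = −Σ pᵢ log₂ pᵢ.
−0.32·log₂(0.32) = 0.5260
−0.18·log₂(0.18) = 0.4453
−0.08·log₂(0.08) = 0.2915
−0.42·log₂(0.42) = 0.5256
Sum ≈ 1.7885 → 1.788 bits.

1.788 bits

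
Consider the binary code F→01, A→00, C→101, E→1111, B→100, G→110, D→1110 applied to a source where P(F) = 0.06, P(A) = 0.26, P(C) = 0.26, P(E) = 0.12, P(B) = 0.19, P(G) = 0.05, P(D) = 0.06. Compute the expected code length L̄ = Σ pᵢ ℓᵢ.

2.86 bits/symbol

L̄ = Σ pᵢ·ℓᵢ = 0.06·2 + 0.26·2 + 0.26·3 + 0.12·4 + 0.19·3 + 0.05·3 + 0.06·4 = 2.86 bits/symbol.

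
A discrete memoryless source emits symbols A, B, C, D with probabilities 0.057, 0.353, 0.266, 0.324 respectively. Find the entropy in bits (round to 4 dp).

H = −Σ pᵢ log₂ pᵢ.
−0.057·log₂(0.057) = 0.2356
−0.353·log₂(0.353) = 0.5303
−0.266·log₂(0.266) = 0.5082
−0.324·log₂(0.324) = 0.5268
Sum ≈ 1.8009 → 1.8009 bits.

1.8009 bits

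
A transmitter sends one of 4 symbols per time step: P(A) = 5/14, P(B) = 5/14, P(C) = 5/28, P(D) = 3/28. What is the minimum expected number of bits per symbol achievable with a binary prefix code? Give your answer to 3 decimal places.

1.929 bits/symbol

Repeatedly combine the two least-probable nodes; the expected code length is the sum of the merged weights.
merge 3/28 + 5/28 → 2/7
merge 2/7 + 5/14 → 9/14
merge 5/14 + 9/14 → 1
L = 2/7 + 9/14 + 1 = 27/14 ≈ 1.929 bits/symbol.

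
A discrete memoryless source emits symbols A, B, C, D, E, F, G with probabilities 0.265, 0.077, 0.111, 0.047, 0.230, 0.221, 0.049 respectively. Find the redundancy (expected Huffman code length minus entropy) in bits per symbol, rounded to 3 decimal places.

0.019 bits

Entropy H = −Σ p log₂ p ≈ 2.5341 bits.
Huffman merges: 47/1000+49/1000→12/125; 77/1000+12/125→173/1000; 111/1000+173/1000→71/250; 221/1000+23/100→451/1000; 53/200+71/250→549/1000; 451/1000+549/1000→1. L = 2553/1000 ≈ 2.5530.
L − H = 2.5530 − 2.5341 = 0.019 bits.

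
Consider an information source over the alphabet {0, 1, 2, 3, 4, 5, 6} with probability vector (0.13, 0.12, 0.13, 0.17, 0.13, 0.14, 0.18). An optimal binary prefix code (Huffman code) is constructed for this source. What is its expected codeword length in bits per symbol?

Repeatedly combine the two least-probable nodes; the expected code length is the sum of the merged weights.
merge 3/25 + 13/100 → 1/4
merge 13/100 + 13/100 → 13/50
merge 7/50 + 17/100 → 31/100
merge 9/50 + 1/4 → 43/100
merge 13/50 + 31/100 → 57/100
merge 43/100 + 57/100 → 1
L = 1/4 + 13/50 + 31/100 + 43/100 + 57/100 + 1 = 141/50 = 2.82 bits/symbol.

2.82 bits/symbol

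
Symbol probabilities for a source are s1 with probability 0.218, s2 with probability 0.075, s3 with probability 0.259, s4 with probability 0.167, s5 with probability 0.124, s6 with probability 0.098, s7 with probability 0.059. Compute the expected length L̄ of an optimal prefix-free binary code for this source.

2.657 bits/symbol

Repeatedly combine the two least-probable nodes; the expected code length is the sum of the merged weights.
merge 59/1000 + 3/40 → 67/500
merge 49/500 + 31/250 → 111/500
merge 67/500 + 167/1000 → 301/1000
merge 109/500 + 111/500 → 11/25
merge 259/1000 + 301/1000 → 14/25
merge 11/25 + 14/25 → 1
L = 67/500 + 111/500 + 301/1000 + 11/25 + 14/25 + 1 = 2657/1000 = 2.657 bits/symbol.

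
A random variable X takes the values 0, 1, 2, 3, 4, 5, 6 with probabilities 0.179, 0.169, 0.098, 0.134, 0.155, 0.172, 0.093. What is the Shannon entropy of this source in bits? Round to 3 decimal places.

2.767 bits

H = −Σ pᵢ log₂ pᵢ.
−0.179·log₂(0.179) = 0.4443
−0.169·log₂(0.169) = 0.4335
−0.098·log₂(0.098) = 0.3284
−0.134·log₂(0.134) = 0.3886
−0.155·log₂(0.155) = 0.4169
−0.172·log₂(0.172) = 0.4368
−0.093·log₂(0.093) = 0.3187
Sum ≈ 2.7671 → 2.767 bits.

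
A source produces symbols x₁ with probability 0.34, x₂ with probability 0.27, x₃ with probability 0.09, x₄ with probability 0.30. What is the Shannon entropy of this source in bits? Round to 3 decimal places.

H = −Σ pᵢ log₂ pᵢ.
−0.34·log₂(0.34) = 0.5292
−0.27·log₂(0.27) = 0.5100
−0.09·log₂(0.09) = 0.3127
−0.30·log₂(0.30) = 0.5211
Sum ≈ 1.8729 → 1.873 bits.

1.873 bits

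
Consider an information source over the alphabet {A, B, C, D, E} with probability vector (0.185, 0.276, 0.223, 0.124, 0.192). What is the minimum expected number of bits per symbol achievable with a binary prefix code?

Repeatedly combine the two least-probable nodes; the expected code length is the sum of the merged weights.
merge 31/250 + 37/200 → 309/1000
merge 24/125 + 223/1000 → 83/200
merge 69/250 + 309/1000 → 117/200
merge 83/200 + 117/200 → 1
L = 309/1000 + 83/200 + 117/200 + 1 = 2309/1000 = 2.309 bits/symbol.

2.309 bits/symbol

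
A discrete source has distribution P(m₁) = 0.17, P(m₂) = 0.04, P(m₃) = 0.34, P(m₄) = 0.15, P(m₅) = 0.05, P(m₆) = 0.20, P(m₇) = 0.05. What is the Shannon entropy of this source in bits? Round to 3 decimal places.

H = −Σ pᵢ log₂ pᵢ.
−0.17·log₂(0.17) = 0.4346
−0.04·log₂(0.04) = 0.1858
−0.34·log₂(0.34) = 0.5292
−0.15·log₂(0.15) = 0.4105
−0.05·log₂(0.05) = 0.2161
−0.20·log₂(0.20) = 0.4644
−0.05·log₂(0.05) = 0.2161
Sum ≈ 2.4566 → 2.457 bits.

2.457 bits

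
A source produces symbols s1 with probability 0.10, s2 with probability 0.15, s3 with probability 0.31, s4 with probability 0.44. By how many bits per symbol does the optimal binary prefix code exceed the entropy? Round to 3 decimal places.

0.022 bits

Entropy H = −Σ p log₂ p ≈ 1.7877 bits.
Huffman merges: 1/10+3/20→1/4; 1/4+31/100→14/25; 11/25+14/25→1. L = 181/100 ≈ 1.8100.
L − H = 1.8100 − 1.7877 = 0.022 bits.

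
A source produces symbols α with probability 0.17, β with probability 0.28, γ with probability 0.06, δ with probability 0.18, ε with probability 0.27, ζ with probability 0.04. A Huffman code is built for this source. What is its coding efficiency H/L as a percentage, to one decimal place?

98.5%

Entropy H = −Σ p log₂ p ≈ 2.3334 bits.
Huffman merges: 1/25+3/50→1/10; 1/10+17/100→27/100; 9/50+27/100→9/20; 27/100+7/25→11/20; 9/20+11/20→1. L = 237/100 ≈ 2.3700.
Efficiency = H/L = 2.3334/2.3700 = 98.5%.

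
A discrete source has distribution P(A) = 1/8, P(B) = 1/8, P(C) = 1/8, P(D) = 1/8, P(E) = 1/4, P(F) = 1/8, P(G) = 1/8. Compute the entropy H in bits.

Each probability is a power of 1/2, so log₂(1/p) is an integer.
H = Σ p·log₂(1/p) = 1/8·3 + 1/8·3 + 1/8·3 + 1/8·3 + 1/4·2 + 1/8·3 + 1/8·3 = 2.75 bits.

2.75 bits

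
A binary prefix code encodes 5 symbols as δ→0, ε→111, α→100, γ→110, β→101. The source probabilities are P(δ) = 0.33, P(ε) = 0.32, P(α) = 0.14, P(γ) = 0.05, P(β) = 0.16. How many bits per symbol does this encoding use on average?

2.34 bits/symbol

L̄ = Σ pᵢ·ℓᵢ = 0.33·1 + 0.32·3 + 0.14·3 + 0.05·3 + 0.16·3 = 2.34 bits/symbol.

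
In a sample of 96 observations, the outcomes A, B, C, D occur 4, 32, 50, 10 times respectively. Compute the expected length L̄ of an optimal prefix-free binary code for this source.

Probabilities are the counts divided by 96.
Repeatedly combine the two least-probable nodes; the expected code length is the sum of the merged weights.
merge 1/24 + 5/48 → 7/48
merge 7/48 + 1/3 → 23/48
merge 23/48 + 25/48 → 1
L = 7/48 + 23/48 + 1 = 13/8 = 1.625 bits/symbol.

1.625 bits/symbol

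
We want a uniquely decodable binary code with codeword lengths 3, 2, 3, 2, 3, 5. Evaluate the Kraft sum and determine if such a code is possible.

0.90625; yes

With common denominator 2^5 = 32: Σ 2^(−ℓᵢ) = 4/32 + 8/32 + 4/32 + 8/32 + 4/32 + 1/32 = 29/32 = 0.90625.
Kraft's inequality requires Σ ≤ 1; here Σ = 0.90625 ≤ 1, so such a prefix code exists.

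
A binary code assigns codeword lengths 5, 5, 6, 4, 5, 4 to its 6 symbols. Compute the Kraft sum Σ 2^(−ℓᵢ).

With common denominator 2^6 = 64: Σ 2^(−ℓᵢ) = 2/64 + 2/64 + 1/64 + 4/64 + 2/64 + 4/64 = 15/64 = 0.234375.

0.234375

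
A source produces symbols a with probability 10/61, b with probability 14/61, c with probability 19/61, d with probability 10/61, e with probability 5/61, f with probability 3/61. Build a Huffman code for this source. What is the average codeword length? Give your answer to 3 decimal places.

Repeatedly combine the two least-probable nodes; the expected code length is the sum of the merged weights.
merge 3/61 + 5/61 → 8/61
merge 8/61 + 10/61 → 18/61
merge 10/61 + 14/61 → 24/61
merge 18/61 + 19/61 → 37/61
merge 24/61 + 37/61 → 1
L = 8/61 + 18/61 + 24/61 + 37/61 + 1 = 148/61 ≈ 2.426 bits/symbol.

2.426 bits/symbol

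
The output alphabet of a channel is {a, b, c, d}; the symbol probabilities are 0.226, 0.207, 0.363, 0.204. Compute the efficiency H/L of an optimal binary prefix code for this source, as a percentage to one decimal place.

Entropy H = −Σ p log₂ p ≈ 1.9538 bits.
Huffman merges: 51/250+207/1000→411/1000; 113/500+363/1000→589/1000; 411/1000+589/1000→1. L = 2 ≈ 2.0000.
Efficiency = H/L = 1.9538/2.0000 = 97.7%.

97.7%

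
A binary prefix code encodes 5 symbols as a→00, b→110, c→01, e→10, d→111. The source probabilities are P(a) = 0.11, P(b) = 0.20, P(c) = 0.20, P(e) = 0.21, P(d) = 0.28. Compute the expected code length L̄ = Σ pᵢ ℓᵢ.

L̄ = Σ pᵢ·ℓᵢ = 0.11·2 + 0.20·3 + 0.20·2 + 0.21·2 + 0.28·3 = 2.48 bits/symbol.

2.48 bits/symbol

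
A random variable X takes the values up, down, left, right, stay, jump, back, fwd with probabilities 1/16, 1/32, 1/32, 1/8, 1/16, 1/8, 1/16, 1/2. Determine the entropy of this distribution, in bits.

2.3125 bits

Each probability is a power of 1/2, so log₂(1/p) is an integer.
H = Σ p·log₂(1/p) = 1/16·4 + 1/32·5 + 1/32·5 + 1/8·3 + 1/16·4 + 1/8·3 + 1/16·4 + 1/2·1 = 2.3125 bits.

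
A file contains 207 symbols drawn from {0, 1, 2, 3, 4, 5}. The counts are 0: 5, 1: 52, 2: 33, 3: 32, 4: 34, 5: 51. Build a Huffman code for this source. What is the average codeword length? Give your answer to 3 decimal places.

Probabilities are the counts divided by 207.
Repeatedly combine the two least-probable nodes; the expected code length is the sum of the merged weights.
merge 5/207 + 32/207 → 37/207
merge 11/69 + 34/207 → 67/207
merge 37/207 + 17/69 → 88/207
merge 52/207 + 67/207 → 119/207
merge 88/207 + 119/207 → 1
L = 37/207 + 67/207 + 88/207 + 119/207 + 1 = 518/207 ≈ 2.502 bits/symbol.

2.502 bits/symbol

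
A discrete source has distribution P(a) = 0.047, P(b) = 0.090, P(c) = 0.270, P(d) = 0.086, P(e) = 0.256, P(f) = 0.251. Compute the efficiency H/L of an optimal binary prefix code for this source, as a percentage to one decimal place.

Entropy H = −Σ p log₂ p ≈ 2.3382 bits.
Huffman merges: 47/1000+43/500→133/1000; 9/100+133/1000→223/1000; 223/1000+251/1000→237/500; 32/125+27/100→263/500; 237/500+263/500→1. L = 589/250 ≈ 2.3560.
Efficiency = H/L = 2.3382/2.3560 = 99.2%.

99.2%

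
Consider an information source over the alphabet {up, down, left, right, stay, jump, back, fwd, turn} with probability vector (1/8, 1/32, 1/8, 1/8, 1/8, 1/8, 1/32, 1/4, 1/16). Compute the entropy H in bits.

Each probability is a power of 1/2, so log₂(1/p) is an integer.
H = Σ p·log₂(1/p) = 1/8·3 + 1/32·5 + 1/8·3 + 1/8·3 + 1/8·3 + 1/8·3 + 1/32·5 + 1/4·2 + 1/16·4 = 2.9375 bits.

2.9375 bits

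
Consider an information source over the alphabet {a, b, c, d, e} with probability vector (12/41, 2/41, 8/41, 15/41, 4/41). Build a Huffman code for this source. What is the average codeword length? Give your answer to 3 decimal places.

Repeatedly combine the two least-probable nodes; the expected code length is the sum of the merged weights.
merge 2/41 + 4/41 → 6/41
merge 6/41 + 8/41 → 14/41
merge 12/41 + 14/41 → 26/41
merge 15/41 + 26/41 → 1
L = 6/41 + 14/41 + 26/41 + 1 = 87/41 ≈ 2.122 bits/symbol.

2.122 bits/symbol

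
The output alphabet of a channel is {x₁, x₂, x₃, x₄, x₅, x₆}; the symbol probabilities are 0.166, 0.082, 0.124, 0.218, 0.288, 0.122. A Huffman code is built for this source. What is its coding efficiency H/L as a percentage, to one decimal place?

Entropy H = −Σ p log₂ p ≈ 2.4659 bits.
Huffman merges: 41/500+61/500→51/250; 31/250+83/500→29/100; 51/250+109/500→211/500; 36/125+29/100→289/500; 211/500+289/500→1. L = 1247/500 ≈ 2.4940.
Efficiency = H/L = 2.4659/2.4940 = 98.9%.

98.9%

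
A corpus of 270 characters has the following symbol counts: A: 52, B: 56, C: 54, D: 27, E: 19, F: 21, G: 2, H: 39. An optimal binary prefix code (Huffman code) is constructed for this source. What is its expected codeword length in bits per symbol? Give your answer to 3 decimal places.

2.826 bits/symbol

Probabilities are the counts divided by 270.
Repeatedly combine the two least-probable nodes; the expected code length is the sum of the merged weights.
merge 1/135 + 19/270 → 7/90
merge 7/90 + 7/90 → 7/45
merge 1/10 + 13/90 → 11/45
merge 7/45 + 26/135 → 47/135
merge 1/5 + 28/135 → 11/27
merge 11/45 + 47/135 → 16/27
merge 11/27 + 16/27 → 1
L = 7/90 + 7/45 + 11/45 + 47/135 + 11/27 + 16/27 + 1 = 763/270 ≈ 2.826 bits/symbol.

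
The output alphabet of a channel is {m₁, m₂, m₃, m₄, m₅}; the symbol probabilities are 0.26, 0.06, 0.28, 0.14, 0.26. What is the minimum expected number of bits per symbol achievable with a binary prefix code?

2.2 bits/symbol

Repeatedly combine the two least-probable nodes; the expected code length is the sum of the merged weights.
merge 3/50 + 7/50 → 1/5
merge 1/5 + 13/50 → 23/50
merge 13/50 + 7/25 → 27/50
merge 23/50 + 27/50 → 1
L = 1/5 + 23/50 + 27/50 + 1 = 11/5 = 2.2 bits/symbol.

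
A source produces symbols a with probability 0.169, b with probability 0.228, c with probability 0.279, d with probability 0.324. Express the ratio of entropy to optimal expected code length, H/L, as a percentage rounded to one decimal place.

98.0%

Entropy H = −Σ p log₂ p ≈ 1.9604 bits.
Huffman merges: 169/1000+57/250→397/1000; 279/1000+81/250→603/1000; 397/1000+603/1000→1. L = 2 ≈ 2.0000.
Efficiency = H/L = 1.9604/2.0000 = 98.0%.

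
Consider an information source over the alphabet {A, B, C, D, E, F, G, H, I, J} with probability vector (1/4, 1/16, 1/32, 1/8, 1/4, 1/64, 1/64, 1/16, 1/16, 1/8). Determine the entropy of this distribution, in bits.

2.84375 bits

Each probability is a power of 1/2, so log₂(1/p) is an integer.
H = Σ p·log₂(1/p) = 1/4·2 + 1/16·4 + 1/32·5 + 1/8·3 + 1/4·2 + 1/64·6 + 1/64·6 + 1/16·4 + 1/16·4 + 1/8·3 = 2.84375 bits.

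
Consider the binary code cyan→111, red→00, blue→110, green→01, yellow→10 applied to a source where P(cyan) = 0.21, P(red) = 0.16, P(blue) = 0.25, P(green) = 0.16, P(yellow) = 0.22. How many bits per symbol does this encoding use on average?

L̄ = Σ pᵢ·ℓᵢ = 0.21·3 + 0.16·2 + 0.25·3 + 0.16·2 + 0.22·2 = 2.46 bits/symbol.

2.46 bits/symbol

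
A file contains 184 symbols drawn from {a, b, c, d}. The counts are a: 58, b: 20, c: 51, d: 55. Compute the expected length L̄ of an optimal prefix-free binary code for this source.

Probabilities are the counts divided by 184.
Repeatedly combine the two least-probable nodes; the expected code length is the sum of the merged weights.
merge 5/46 + 51/184 → 71/184
merge 55/184 + 29/92 → 113/184
merge 71/184 + 113/184 → 1
L = 71/184 + 113/184 + 1 = 2 bits/symbol.

2 bits/symbol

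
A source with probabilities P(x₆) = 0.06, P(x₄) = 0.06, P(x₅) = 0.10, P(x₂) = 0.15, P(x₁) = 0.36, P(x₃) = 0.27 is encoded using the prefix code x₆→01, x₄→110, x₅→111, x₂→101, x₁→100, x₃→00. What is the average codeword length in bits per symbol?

L̄ = Σ pᵢ·ℓᵢ = 0.06·2 + 0.06·3 + 0.10·3 + 0.15·3 + 0.36·3 + 0.27·2 = 2.67 bits/symbol.

2.67 bits/symbol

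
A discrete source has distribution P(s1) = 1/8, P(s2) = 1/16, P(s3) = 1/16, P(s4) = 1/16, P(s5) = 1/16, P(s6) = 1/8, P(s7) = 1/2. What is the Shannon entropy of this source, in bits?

Each probability is a power of 1/2, so log₂(1/p) is an integer.
H = Σ p·log₂(1/p) = 1/8·3 + 1/16·4 + 1/16·4 + 1/16·4 + 1/16·4 + 1/8·3 + 1/2·1 = 2.25 bits.

2.25 bits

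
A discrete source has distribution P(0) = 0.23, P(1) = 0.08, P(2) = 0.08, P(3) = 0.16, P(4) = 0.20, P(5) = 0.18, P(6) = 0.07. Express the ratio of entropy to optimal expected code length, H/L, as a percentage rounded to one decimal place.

98.2%

Entropy H = −Σ p log₂ p ≈ 2.6719 bits.
Huffman merges: 7/100+2/25→3/20; 2/25+3/20→23/100; 4/25+9/50→17/50; 1/5+23/100→43/100; 23/100+17/50→57/100; 43/100+57/100→1. L = 68/25 ≈ 2.7200.
Efficiency = H/L = 2.6719/2.7200 = 98.2%.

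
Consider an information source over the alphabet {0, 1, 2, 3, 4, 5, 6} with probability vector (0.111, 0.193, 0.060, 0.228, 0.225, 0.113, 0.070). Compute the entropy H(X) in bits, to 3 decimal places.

H = −Σ pᵢ log₂ pᵢ.
−0.111·log₂(0.111) = 0.3520
−0.193·log₂(0.193) = 0.4581
−0.060·log₂(0.060) = 0.2435
−0.228·log₂(0.228) = 0.4863
−0.225·log₂(0.225) = 0.4842
−0.113·log₂(0.113) = 0.3555
−0.070·log₂(0.070) = 0.2686
Sum ≈ 2.6481 → 2.648 bits.

2.648 bits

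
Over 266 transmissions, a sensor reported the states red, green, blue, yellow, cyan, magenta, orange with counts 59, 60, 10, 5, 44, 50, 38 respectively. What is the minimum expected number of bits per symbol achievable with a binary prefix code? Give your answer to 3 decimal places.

2.609 bits/symbol

Probabilities are the counts divided by 266.
Repeatedly combine the two least-probable nodes; the expected code length is the sum of the merged weights.
merge 5/266 + 5/133 → 15/266
merge 15/266 + 1/7 → 53/266
merge 22/133 + 25/133 → 47/133
merge 53/266 + 59/266 → 8/19
merge 30/133 + 47/133 → 11/19
merge 8/19 + 11/19 → 1
L = 15/266 + 53/266 + 47/133 + 8/19 + 11/19 + 1 = 347/133 ≈ 2.609 bits/symbol.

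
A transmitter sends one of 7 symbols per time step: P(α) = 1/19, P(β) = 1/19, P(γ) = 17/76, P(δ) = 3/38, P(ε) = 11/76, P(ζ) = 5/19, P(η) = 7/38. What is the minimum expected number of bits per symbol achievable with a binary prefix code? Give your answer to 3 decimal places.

Repeatedly combine the two least-probable nodes; the expected code length is the sum of the merged weights.
merge 1/19 + 1/19 → 2/19
merge 3/38 + 2/19 → 7/38
merge 11/76 + 7/38 → 25/76
merge 7/38 + 17/76 → 31/76
merge 5/19 + 25/76 → 45/76
merge 31/76 + 45/76 → 1
L = 2/19 + 7/38 + 25/76 + 31/76 + 45/76 + 1 = 199/76 ≈ 2.618 bits/symbol.

2.618 bits/symbol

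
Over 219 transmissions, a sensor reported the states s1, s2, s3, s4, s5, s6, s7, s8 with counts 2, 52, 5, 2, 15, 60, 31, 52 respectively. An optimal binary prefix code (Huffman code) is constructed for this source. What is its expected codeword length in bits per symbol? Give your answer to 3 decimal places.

2.420 bits/symbol

Probabilities are the counts divided by 219.
Repeatedly combine the two least-probable nodes; the expected code length is the sum of the merged weights.
merge 2/219 + 2/219 → 4/219
merge 4/219 + 5/219 → 3/73
merge 3/73 + 5/73 → 8/73
merge 8/73 + 31/219 → 55/219
merge 52/219 + 52/219 → 104/219
merge 55/219 + 20/73 → 115/219
merge 104/219 + 115/219 → 1
L = 4/219 + 3/73 + 8/73 + 55/219 + 104/219 + 115/219 + 1 = 530/219 ≈ 2.420 bits/symbol.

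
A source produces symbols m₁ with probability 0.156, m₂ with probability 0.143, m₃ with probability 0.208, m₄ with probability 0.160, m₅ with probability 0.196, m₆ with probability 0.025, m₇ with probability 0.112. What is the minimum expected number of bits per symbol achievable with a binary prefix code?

Repeatedly combine the two least-probable nodes; the expected code length is the sum of the merged weights.
merge 1/40 + 14/125 → 137/1000
merge 137/1000 + 143/1000 → 7/25
merge 39/250 + 4/25 → 79/250
merge 49/250 + 26/125 → 101/250
merge 7/25 + 79/250 → 149/250
merge 101/250 + 149/250 → 1
L = 137/1000 + 7/25 + 79/250 + 101/250 + 149/250 + 1 = 2733/1000 = 2.733 bits/symbol.

2.733 bits/symbol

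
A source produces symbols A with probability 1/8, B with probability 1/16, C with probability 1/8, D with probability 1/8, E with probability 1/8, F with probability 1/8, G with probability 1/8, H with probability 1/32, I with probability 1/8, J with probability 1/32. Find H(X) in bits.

3.1875 bits

Each probability is a power of 1/2, so log₂(1/p) is an integer.
H = Σ p·log₂(1/p) = 1/8·3 + 1/16·4 + 1/8·3 + 1/8·3 + 1/8·3 + 1/8·3 + 1/8·3 + 1/32·5 + 1/8·3 + 1/32·5 = 3.1875 bits.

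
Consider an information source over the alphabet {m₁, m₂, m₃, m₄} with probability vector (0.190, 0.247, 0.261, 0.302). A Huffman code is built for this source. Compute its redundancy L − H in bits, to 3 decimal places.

Entropy H = −Σ p log₂ p ≈ 1.9810 bits.
Huffman merges: 19/100+247/1000→437/1000; 261/1000+151/500→563/1000; 437/1000+563/1000→1. L = 2 ≈ 2.0000.
L − H = 2.0000 − 1.9810 = 0.019 bits.

0.019 bits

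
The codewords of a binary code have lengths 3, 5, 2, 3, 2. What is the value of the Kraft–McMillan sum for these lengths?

With common denominator 2^5 = 32: Σ 2^(−ℓᵢ) = 4/32 + 1/32 + 8/32 + 4/32 + 8/32 = 25/32 = 0.78125.

0.78125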